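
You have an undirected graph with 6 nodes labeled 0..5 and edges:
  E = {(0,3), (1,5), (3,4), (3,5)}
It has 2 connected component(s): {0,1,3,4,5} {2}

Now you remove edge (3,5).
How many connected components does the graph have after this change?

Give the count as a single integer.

Answer: 3

Derivation:
Initial component count: 2
Remove (3,5): it was a bridge. Count increases: 2 -> 3.
  After removal, components: {0,3,4} {1,5} {2}
New component count: 3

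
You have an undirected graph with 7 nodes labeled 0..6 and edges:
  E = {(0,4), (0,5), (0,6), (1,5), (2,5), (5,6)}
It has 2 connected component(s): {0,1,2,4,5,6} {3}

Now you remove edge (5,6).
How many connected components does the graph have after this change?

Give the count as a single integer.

Initial component count: 2
Remove (5,6): not a bridge. Count unchanged: 2.
  After removal, components: {0,1,2,4,5,6} {3}
New component count: 2

Answer: 2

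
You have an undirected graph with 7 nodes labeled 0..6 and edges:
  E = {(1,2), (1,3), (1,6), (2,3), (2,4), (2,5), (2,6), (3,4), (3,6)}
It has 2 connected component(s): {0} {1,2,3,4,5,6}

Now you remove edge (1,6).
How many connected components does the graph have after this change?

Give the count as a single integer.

Initial component count: 2
Remove (1,6): not a bridge. Count unchanged: 2.
  After removal, components: {0} {1,2,3,4,5,6}
New component count: 2

Answer: 2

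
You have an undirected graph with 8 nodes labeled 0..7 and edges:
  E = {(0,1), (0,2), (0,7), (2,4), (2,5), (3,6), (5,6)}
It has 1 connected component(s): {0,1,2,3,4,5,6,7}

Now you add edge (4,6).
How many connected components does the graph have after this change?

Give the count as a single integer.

Initial component count: 1
Add (4,6): endpoints already in same component. Count unchanged: 1.
New component count: 1

Answer: 1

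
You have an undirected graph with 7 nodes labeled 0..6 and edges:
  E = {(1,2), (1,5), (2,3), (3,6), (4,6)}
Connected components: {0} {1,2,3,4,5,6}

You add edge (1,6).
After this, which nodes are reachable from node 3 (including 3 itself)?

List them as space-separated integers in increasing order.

Answer: 1 2 3 4 5 6

Derivation:
Before: nodes reachable from 3: {1,2,3,4,5,6}
Adding (1,6): both endpoints already in same component. Reachability from 3 unchanged.
After: nodes reachable from 3: {1,2,3,4,5,6}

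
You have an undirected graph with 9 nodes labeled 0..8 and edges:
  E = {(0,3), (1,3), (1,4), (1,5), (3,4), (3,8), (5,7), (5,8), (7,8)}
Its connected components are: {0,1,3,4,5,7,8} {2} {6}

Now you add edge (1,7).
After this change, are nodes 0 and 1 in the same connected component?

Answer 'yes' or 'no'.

Initial components: {0,1,3,4,5,7,8} {2} {6}
Adding edge (1,7): both already in same component {0,1,3,4,5,7,8}. No change.
New components: {0,1,3,4,5,7,8} {2} {6}
Are 0 and 1 in the same component? yes

Answer: yes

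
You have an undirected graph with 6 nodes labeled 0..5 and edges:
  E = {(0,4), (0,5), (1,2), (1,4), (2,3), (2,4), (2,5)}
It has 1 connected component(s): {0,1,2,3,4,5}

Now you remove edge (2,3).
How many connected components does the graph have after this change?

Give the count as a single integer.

Initial component count: 1
Remove (2,3): it was a bridge. Count increases: 1 -> 2.
  After removal, components: {0,1,2,4,5} {3}
New component count: 2

Answer: 2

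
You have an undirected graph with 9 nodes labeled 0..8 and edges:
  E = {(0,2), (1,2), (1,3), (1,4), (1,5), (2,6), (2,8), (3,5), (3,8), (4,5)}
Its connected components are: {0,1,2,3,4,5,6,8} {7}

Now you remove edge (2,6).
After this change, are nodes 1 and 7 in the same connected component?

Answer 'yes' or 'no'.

Answer: no

Derivation:
Initial components: {0,1,2,3,4,5,6,8} {7}
Removing edge (2,6): it was a bridge — component count 2 -> 3.
New components: {0,1,2,3,4,5,8} {6} {7}
Are 1 and 7 in the same component? no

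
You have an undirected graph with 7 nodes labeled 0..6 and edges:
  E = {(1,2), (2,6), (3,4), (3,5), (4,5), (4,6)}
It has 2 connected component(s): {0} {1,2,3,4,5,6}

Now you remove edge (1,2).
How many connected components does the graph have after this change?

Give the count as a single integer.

Initial component count: 2
Remove (1,2): it was a bridge. Count increases: 2 -> 3.
  After removal, components: {0} {1} {2,3,4,5,6}
New component count: 3

Answer: 3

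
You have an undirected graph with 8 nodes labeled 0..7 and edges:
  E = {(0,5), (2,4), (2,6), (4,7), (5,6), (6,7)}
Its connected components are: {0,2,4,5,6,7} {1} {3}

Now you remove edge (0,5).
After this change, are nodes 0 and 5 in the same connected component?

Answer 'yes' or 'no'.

Initial components: {0,2,4,5,6,7} {1} {3}
Removing edge (0,5): it was a bridge — component count 3 -> 4.
New components: {0} {1} {2,4,5,6,7} {3}
Are 0 and 5 in the same component? no

Answer: no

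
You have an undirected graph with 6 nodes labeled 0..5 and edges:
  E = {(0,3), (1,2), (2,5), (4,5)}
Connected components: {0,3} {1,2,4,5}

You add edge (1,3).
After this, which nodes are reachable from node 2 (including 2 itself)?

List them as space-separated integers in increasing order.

Answer: 0 1 2 3 4 5

Derivation:
Before: nodes reachable from 2: {1,2,4,5}
Adding (1,3): merges 2's component with another. Reachability grows.
After: nodes reachable from 2: {0,1,2,3,4,5}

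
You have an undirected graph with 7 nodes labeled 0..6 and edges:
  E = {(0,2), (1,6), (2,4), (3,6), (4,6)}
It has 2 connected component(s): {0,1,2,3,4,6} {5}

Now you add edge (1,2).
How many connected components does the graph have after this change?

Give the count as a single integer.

Answer: 2

Derivation:
Initial component count: 2
Add (1,2): endpoints already in same component. Count unchanged: 2.
New component count: 2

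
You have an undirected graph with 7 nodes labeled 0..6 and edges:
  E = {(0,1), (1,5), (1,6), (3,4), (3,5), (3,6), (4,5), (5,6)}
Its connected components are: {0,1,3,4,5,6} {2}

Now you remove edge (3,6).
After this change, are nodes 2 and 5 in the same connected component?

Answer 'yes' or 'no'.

Initial components: {0,1,3,4,5,6} {2}
Removing edge (3,6): not a bridge — component count unchanged at 2.
New components: {0,1,3,4,5,6} {2}
Are 2 and 5 in the same component? no

Answer: no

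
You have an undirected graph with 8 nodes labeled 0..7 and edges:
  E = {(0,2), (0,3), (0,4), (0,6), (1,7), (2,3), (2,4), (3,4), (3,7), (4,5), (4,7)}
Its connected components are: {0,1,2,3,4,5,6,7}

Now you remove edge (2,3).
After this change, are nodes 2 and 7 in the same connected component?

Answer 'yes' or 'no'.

Initial components: {0,1,2,3,4,5,6,7}
Removing edge (2,3): not a bridge — component count unchanged at 1.
New components: {0,1,2,3,4,5,6,7}
Are 2 and 7 in the same component? yes

Answer: yes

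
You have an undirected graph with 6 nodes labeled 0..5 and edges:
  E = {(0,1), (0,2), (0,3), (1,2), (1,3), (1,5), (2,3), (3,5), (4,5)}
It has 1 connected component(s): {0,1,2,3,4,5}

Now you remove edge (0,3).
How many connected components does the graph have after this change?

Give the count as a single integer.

Answer: 1

Derivation:
Initial component count: 1
Remove (0,3): not a bridge. Count unchanged: 1.
  After removal, components: {0,1,2,3,4,5}
New component count: 1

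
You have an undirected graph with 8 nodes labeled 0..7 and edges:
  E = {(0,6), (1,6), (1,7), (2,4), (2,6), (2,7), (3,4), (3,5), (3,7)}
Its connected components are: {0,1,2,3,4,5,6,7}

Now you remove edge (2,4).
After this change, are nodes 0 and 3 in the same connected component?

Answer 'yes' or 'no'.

Initial components: {0,1,2,3,4,5,6,7}
Removing edge (2,4): not a bridge — component count unchanged at 1.
New components: {0,1,2,3,4,5,6,7}
Are 0 and 3 in the same component? yes

Answer: yes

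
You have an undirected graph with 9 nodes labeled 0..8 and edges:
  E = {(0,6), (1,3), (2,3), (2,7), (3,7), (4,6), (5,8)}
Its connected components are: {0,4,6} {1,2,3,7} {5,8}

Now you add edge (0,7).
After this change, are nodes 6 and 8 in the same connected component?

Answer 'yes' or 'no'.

Initial components: {0,4,6} {1,2,3,7} {5,8}
Adding edge (0,7): merges {0,4,6} and {1,2,3,7}.
New components: {0,1,2,3,4,6,7} {5,8}
Are 6 and 8 in the same component? no

Answer: no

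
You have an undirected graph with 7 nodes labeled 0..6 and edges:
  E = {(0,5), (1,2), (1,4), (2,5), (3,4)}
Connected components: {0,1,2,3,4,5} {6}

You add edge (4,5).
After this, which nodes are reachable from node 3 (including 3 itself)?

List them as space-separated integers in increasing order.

Answer: 0 1 2 3 4 5

Derivation:
Before: nodes reachable from 3: {0,1,2,3,4,5}
Adding (4,5): both endpoints already in same component. Reachability from 3 unchanged.
After: nodes reachable from 3: {0,1,2,3,4,5}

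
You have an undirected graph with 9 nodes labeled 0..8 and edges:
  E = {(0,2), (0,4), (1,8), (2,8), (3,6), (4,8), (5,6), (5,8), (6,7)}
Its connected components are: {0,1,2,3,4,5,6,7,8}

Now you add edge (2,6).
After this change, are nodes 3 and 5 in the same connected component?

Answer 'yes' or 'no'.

Initial components: {0,1,2,3,4,5,6,7,8}
Adding edge (2,6): both already in same component {0,1,2,3,4,5,6,7,8}. No change.
New components: {0,1,2,3,4,5,6,7,8}
Are 3 and 5 in the same component? yes

Answer: yes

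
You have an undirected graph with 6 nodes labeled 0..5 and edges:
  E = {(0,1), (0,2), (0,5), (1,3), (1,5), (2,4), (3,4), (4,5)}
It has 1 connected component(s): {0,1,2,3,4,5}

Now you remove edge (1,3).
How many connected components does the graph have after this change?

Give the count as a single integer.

Answer: 1

Derivation:
Initial component count: 1
Remove (1,3): not a bridge. Count unchanged: 1.
  After removal, components: {0,1,2,3,4,5}
New component count: 1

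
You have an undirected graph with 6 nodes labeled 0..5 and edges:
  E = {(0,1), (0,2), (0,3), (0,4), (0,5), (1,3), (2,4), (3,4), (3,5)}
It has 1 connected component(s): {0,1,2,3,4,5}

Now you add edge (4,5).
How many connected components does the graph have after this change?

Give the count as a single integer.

Answer: 1

Derivation:
Initial component count: 1
Add (4,5): endpoints already in same component. Count unchanged: 1.
New component count: 1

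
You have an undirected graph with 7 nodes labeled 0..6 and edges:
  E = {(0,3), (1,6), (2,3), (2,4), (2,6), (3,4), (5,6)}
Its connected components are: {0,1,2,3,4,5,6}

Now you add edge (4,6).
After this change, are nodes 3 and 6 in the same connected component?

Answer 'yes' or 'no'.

Answer: yes

Derivation:
Initial components: {0,1,2,3,4,5,6}
Adding edge (4,6): both already in same component {0,1,2,3,4,5,6}. No change.
New components: {0,1,2,3,4,5,6}
Are 3 and 6 in the same component? yes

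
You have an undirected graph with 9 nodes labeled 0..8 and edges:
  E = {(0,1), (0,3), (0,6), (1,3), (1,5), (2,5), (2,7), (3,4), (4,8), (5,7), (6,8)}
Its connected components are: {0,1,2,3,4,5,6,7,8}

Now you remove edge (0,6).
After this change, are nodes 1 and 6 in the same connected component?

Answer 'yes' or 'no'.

Answer: yes

Derivation:
Initial components: {0,1,2,3,4,5,6,7,8}
Removing edge (0,6): not a bridge — component count unchanged at 1.
New components: {0,1,2,3,4,5,6,7,8}
Are 1 and 6 in the same component? yes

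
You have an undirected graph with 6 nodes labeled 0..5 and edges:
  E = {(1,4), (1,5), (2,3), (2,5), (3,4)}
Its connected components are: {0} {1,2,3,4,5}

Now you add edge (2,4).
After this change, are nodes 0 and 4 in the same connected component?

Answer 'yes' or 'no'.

Answer: no

Derivation:
Initial components: {0} {1,2,3,4,5}
Adding edge (2,4): both already in same component {1,2,3,4,5}. No change.
New components: {0} {1,2,3,4,5}
Are 0 and 4 in the same component? no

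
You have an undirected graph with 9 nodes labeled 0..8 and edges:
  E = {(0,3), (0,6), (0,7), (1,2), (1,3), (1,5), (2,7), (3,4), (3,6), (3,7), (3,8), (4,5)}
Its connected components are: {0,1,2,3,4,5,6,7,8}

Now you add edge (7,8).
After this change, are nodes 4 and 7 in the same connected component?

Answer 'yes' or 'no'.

Initial components: {0,1,2,3,4,5,6,7,8}
Adding edge (7,8): both already in same component {0,1,2,3,4,5,6,7,8}. No change.
New components: {0,1,2,3,4,5,6,7,8}
Are 4 and 7 in the same component? yes

Answer: yes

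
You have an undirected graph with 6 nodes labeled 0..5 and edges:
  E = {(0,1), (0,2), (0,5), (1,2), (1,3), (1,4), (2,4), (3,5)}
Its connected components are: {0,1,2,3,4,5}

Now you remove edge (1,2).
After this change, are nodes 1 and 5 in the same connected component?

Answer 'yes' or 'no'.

Answer: yes

Derivation:
Initial components: {0,1,2,3,4,5}
Removing edge (1,2): not a bridge — component count unchanged at 1.
New components: {0,1,2,3,4,5}
Are 1 and 5 in the same component? yes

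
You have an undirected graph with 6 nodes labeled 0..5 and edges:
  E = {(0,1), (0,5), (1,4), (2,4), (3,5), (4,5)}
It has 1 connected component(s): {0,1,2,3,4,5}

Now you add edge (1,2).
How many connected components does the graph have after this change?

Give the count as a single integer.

Initial component count: 1
Add (1,2): endpoints already in same component. Count unchanged: 1.
New component count: 1

Answer: 1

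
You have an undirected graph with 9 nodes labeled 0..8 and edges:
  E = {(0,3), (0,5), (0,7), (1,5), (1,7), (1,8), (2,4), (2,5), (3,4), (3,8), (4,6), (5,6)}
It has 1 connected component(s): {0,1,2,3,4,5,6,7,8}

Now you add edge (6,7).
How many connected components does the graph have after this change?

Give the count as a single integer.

Answer: 1

Derivation:
Initial component count: 1
Add (6,7): endpoints already in same component. Count unchanged: 1.
New component count: 1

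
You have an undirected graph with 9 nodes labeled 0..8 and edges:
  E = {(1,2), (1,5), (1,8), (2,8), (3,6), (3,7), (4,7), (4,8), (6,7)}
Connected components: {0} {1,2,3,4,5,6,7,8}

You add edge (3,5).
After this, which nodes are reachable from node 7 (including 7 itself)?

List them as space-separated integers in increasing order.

Before: nodes reachable from 7: {1,2,3,4,5,6,7,8}
Adding (3,5): both endpoints already in same component. Reachability from 7 unchanged.
After: nodes reachable from 7: {1,2,3,4,5,6,7,8}

Answer: 1 2 3 4 5 6 7 8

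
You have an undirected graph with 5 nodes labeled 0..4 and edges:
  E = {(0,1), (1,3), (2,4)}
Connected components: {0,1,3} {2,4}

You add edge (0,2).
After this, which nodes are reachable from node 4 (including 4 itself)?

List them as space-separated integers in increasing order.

Answer: 0 1 2 3 4

Derivation:
Before: nodes reachable from 4: {2,4}
Adding (0,2): merges 4's component with another. Reachability grows.
After: nodes reachable from 4: {0,1,2,3,4}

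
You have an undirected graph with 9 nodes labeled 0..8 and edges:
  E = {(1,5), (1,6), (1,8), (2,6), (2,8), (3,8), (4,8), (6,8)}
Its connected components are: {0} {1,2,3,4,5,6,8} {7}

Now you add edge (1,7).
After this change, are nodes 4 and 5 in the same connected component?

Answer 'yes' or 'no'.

Initial components: {0} {1,2,3,4,5,6,8} {7}
Adding edge (1,7): merges {1,2,3,4,5,6,8} and {7}.
New components: {0} {1,2,3,4,5,6,7,8}
Are 4 and 5 in the same component? yes

Answer: yes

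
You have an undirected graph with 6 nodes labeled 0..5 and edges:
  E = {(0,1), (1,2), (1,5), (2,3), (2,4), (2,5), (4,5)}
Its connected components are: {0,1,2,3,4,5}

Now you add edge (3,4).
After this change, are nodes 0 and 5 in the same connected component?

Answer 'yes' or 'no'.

Initial components: {0,1,2,3,4,5}
Adding edge (3,4): both already in same component {0,1,2,3,4,5}. No change.
New components: {0,1,2,3,4,5}
Are 0 and 5 in the same component? yes

Answer: yes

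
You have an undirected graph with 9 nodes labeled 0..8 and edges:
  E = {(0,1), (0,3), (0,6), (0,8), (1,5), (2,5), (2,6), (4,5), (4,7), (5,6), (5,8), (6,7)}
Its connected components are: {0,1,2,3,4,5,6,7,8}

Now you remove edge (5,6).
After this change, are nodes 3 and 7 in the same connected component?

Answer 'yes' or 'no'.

Answer: yes

Derivation:
Initial components: {0,1,2,3,4,5,6,7,8}
Removing edge (5,6): not a bridge — component count unchanged at 1.
New components: {0,1,2,3,4,5,6,7,8}
Are 3 and 7 in the same component? yes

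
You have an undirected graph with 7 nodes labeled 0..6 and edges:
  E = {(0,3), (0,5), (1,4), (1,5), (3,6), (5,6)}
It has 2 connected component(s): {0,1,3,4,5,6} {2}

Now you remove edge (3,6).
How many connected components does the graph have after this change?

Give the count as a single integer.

Initial component count: 2
Remove (3,6): not a bridge. Count unchanged: 2.
  After removal, components: {0,1,3,4,5,6} {2}
New component count: 2

Answer: 2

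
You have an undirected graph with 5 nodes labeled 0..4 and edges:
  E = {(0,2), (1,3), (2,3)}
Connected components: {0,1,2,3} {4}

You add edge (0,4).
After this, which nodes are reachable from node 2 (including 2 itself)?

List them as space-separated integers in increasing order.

Before: nodes reachable from 2: {0,1,2,3}
Adding (0,4): merges 2's component with another. Reachability grows.
After: nodes reachable from 2: {0,1,2,3,4}

Answer: 0 1 2 3 4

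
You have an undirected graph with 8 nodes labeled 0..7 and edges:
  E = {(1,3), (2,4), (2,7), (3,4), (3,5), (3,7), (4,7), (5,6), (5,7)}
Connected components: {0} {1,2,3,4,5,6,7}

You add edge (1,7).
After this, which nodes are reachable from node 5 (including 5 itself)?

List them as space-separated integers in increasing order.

Before: nodes reachable from 5: {1,2,3,4,5,6,7}
Adding (1,7): both endpoints already in same component. Reachability from 5 unchanged.
After: nodes reachable from 5: {1,2,3,4,5,6,7}

Answer: 1 2 3 4 5 6 7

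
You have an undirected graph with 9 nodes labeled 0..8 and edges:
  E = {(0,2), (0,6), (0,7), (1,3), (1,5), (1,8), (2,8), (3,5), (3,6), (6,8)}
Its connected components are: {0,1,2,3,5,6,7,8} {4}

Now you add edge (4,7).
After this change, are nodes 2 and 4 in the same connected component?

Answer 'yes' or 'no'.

Initial components: {0,1,2,3,5,6,7,8} {4}
Adding edge (4,7): merges {4} and {0,1,2,3,5,6,7,8}.
New components: {0,1,2,3,4,5,6,7,8}
Are 2 and 4 in the same component? yes

Answer: yes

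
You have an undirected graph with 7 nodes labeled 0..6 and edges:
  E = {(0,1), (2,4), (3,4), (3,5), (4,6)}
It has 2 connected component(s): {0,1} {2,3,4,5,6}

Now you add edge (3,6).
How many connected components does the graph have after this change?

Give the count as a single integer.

Answer: 2

Derivation:
Initial component count: 2
Add (3,6): endpoints already in same component. Count unchanged: 2.
New component count: 2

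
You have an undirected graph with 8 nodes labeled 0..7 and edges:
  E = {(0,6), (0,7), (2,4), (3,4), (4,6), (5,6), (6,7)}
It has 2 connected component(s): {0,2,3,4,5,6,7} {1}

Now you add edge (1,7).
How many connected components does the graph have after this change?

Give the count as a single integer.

Answer: 1

Derivation:
Initial component count: 2
Add (1,7): merges two components. Count decreases: 2 -> 1.
New component count: 1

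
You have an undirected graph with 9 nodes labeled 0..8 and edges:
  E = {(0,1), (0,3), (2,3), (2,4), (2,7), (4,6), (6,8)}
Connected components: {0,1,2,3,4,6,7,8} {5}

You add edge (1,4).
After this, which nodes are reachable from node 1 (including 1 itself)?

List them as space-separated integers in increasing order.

Answer: 0 1 2 3 4 6 7 8

Derivation:
Before: nodes reachable from 1: {0,1,2,3,4,6,7,8}
Adding (1,4): both endpoints already in same component. Reachability from 1 unchanged.
After: nodes reachable from 1: {0,1,2,3,4,6,7,8}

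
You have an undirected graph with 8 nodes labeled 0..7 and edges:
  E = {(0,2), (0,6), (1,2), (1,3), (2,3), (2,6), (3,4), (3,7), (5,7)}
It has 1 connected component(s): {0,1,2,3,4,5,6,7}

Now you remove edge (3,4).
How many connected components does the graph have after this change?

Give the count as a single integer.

Initial component count: 1
Remove (3,4): it was a bridge. Count increases: 1 -> 2.
  After removal, components: {0,1,2,3,5,6,7} {4}
New component count: 2

Answer: 2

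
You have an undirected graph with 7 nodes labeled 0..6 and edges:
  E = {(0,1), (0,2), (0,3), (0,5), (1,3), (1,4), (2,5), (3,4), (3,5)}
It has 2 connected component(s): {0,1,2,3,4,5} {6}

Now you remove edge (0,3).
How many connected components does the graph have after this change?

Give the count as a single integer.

Answer: 2

Derivation:
Initial component count: 2
Remove (0,3): not a bridge. Count unchanged: 2.
  After removal, components: {0,1,2,3,4,5} {6}
New component count: 2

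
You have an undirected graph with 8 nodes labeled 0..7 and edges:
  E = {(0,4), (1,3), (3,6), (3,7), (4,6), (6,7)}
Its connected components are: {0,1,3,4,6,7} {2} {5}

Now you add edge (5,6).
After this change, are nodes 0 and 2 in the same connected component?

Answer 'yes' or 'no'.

Answer: no

Derivation:
Initial components: {0,1,3,4,6,7} {2} {5}
Adding edge (5,6): merges {5} and {0,1,3,4,6,7}.
New components: {0,1,3,4,5,6,7} {2}
Are 0 and 2 in the same component? no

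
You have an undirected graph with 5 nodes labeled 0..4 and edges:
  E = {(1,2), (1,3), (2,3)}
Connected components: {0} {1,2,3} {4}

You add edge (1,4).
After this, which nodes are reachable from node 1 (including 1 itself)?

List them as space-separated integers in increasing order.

Answer: 1 2 3 4

Derivation:
Before: nodes reachable from 1: {1,2,3}
Adding (1,4): merges 1's component with another. Reachability grows.
After: nodes reachable from 1: {1,2,3,4}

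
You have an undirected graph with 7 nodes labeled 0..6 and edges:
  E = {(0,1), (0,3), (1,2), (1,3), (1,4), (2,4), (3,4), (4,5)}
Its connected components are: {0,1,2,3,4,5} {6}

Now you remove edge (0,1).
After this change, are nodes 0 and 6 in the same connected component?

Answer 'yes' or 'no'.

Initial components: {0,1,2,3,4,5} {6}
Removing edge (0,1): not a bridge — component count unchanged at 2.
New components: {0,1,2,3,4,5} {6}
Are 0 and 6 in the same component? no

Answer: no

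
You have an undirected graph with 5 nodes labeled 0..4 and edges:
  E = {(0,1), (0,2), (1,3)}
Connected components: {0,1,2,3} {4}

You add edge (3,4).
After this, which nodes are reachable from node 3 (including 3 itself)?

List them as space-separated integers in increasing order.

Answer: 0 1 2 3 4

Derivation:
Before: nodes reachable from 3: {0,1,2,3}
Adding (3,4): merges 3's component with another. Reachability grows.
After: nodes reachable from 3: {0,1,2,3,4}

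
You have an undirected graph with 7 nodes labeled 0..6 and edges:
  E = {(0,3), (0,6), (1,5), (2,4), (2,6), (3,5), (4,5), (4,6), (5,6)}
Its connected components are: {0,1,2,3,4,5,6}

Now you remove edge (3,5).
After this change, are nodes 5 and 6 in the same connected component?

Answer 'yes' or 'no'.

Initial components: {0,1,2,3,4,5,6}
Removing edge (3,5): not a bridge — component count unchanged at 1.
New components: {0,1,2,3,4,5,6}
Are 5 and 6 in the same component? yes

Answer: yes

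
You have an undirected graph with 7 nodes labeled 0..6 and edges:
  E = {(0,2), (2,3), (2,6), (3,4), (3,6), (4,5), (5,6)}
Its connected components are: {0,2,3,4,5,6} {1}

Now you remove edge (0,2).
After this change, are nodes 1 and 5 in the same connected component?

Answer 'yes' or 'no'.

Answer: no

Derivation:
Initial components: {0,2,3,4,5,6} {1}
Removing edge (0,2): it was a bridge — component count 2 -> 3.
New components: {0} {1} {2,3,4,5,6}
Are 1 and 5 in the same component? no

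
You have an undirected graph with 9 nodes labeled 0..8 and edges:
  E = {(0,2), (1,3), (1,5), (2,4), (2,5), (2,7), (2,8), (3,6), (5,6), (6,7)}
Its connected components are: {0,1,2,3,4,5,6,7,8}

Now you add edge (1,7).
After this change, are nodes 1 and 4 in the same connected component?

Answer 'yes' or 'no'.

Initial components: {0,1,2,3,4,5,6,7,8}
Adding edge (1,7): both already in same component {0,1,2,3,4,5,6,7,8}. No change.
New components: {0,1,2,3,4,5,6,7,8}
Are 1 and 4 in the same component? yes

Answer: yes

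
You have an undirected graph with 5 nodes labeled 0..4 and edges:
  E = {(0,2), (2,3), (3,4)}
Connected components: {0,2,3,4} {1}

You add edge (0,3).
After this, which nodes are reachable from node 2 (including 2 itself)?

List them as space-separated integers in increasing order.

Answer: 0 2 3 4

Derivation:
Before: nodes reachable from 2: {0,2,3,4}
Adding (0,3): both endpoints already in same component. Reachability from 2 unchanged.
After: nodes reachable from 2: {0,2,3,4}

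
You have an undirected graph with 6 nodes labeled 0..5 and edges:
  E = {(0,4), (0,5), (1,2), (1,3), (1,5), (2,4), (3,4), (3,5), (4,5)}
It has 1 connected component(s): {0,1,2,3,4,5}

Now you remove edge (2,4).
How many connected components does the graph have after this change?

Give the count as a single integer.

Answer: 1

Derivation:
Initial component count: 1
Remove (2,4): not a bridge. Count unchanged: 1.
  After removal, components: {0,1,2,3,4,5}
New component count: 1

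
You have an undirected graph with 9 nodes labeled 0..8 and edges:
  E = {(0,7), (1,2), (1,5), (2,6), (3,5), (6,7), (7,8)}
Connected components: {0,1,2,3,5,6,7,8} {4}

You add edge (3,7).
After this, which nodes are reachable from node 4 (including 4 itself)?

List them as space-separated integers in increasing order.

Answer: 4

Derivation:
Before: nodes reachable from 4: {4}
Adding (3,7): both endpoints already in same component. Reachability from 4 unchanged.
After: nodes reachable from 4: {4}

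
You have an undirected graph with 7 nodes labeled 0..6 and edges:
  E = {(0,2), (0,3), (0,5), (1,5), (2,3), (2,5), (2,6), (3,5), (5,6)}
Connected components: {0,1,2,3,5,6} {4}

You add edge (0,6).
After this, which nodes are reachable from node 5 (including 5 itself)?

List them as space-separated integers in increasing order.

Before: nodes reachable from 5: {0,1,2,3,5,6}
Adding (0,6): both endpoints already in same component. Reachability from 5 unchanged.
After: nodes reachable from 5: {0,1,2,3,5,6}

Answer: 0 1 2 3 5 6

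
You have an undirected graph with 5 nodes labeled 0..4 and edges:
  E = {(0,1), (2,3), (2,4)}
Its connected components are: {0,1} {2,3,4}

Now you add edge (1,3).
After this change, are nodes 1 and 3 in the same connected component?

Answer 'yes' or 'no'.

Answer: yes

Derivation:
Initial components: {0,1} {2,3,4}
Adding edge (1,3): merges {0,1} and {2,3,4}.
New components: {0,1,2,3,4}
Are 1 and 3 in the same component? yes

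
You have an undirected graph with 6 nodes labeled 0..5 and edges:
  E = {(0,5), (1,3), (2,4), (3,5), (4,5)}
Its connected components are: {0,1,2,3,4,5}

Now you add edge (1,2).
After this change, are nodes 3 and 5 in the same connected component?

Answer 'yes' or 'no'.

Answer: yes

Derivation:
Initial components: {0,1,2,3,4,5}
Adding edge (1,2): both already in same component {0,1,2,3,4,5}. No change.
New components: {0,1,2,3,4,5}
Are 3 and 5 in the same component? yes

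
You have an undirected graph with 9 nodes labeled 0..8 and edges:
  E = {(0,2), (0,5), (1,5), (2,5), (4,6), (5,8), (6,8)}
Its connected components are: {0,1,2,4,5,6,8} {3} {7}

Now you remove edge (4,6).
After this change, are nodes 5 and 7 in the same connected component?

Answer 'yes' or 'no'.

Answer: no

Derivation:
Initial components: {0,1,2,4,5,6,8} {3} {7}
Removing edge (4,6): it was a bridge — component count 3 -> 4.
New components: {0,1,2,5,6,8} {3} {4} {7}
Are 5 and 7 in the same component? no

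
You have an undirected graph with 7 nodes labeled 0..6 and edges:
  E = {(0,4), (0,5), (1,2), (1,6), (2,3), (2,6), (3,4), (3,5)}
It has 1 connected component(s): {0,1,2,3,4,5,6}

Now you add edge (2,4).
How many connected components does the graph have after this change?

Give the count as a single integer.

Answer: 1

Derivation:
Initial component count: 1
Add (2,4): endpoints already in same component. Count unchanged: 1.
New component count: 1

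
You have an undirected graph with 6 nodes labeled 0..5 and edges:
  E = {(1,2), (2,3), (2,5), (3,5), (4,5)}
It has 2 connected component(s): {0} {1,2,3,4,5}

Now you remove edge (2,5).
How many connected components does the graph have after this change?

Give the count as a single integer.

Answer: 2

Derivation:
Initial component count: 2
Remove (2,5): not a bridge. Count unchanged: 2.
  After removal, components: {0} {1,2,3,4,5}
New component count: 2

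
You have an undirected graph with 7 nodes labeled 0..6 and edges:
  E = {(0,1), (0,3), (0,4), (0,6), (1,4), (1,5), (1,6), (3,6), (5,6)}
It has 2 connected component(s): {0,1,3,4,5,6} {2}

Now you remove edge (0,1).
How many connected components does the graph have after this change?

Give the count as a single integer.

Answer: 2

Derivation:
Initial component count: 2
Remove (0,1): not a bridge. Count unchanged: 2.
  After removal, components: {0,1,3,4,5,6} {2}
New component count: 2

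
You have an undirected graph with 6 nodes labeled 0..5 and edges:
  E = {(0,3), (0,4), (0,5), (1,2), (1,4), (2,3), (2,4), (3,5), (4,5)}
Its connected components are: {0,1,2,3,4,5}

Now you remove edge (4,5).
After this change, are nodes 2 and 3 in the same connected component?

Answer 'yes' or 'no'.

Initial components: {0,1,2,3,4,5}
Removing edge (4,5): not a bridge — component count unchanged at 1.
New components: {0,1,2,3,4,5}
Are 2 and 3 in the same component? yes

Answer: yes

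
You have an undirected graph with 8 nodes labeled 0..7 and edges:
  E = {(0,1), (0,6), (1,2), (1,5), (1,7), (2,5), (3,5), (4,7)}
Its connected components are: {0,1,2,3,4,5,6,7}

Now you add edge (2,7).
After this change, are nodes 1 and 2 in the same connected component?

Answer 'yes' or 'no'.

Initial components: {0,1,2,3,4,5,6,7}
Adding edge (2,7): both already in same component {0,1,2,3,4,5,6,7}. No change.
New components: {0,1,2,3,4,5,6,7}
Are 1 and 2 in the same component? yes

Answer: yes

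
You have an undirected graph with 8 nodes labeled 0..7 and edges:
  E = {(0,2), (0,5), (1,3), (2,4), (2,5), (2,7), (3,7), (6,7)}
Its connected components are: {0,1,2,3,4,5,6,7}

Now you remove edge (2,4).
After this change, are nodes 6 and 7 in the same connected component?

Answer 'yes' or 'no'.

Initial components: {0,1,2,3,4,5,6,7}
Removing edge (2,4): it was a bridge — component count 1 -> 2.
New components: {0,1,2,3,5,6,7} {4}
Are 6 and 7 in the same component? yes

Answer: yes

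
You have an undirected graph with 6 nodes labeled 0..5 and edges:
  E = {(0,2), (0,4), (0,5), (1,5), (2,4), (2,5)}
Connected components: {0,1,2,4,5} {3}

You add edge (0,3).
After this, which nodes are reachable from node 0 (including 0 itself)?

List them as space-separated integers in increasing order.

Before: nodes reachable from 0: {0,1,2,4,5}
Adding (0,3): merges 0's component with another. Reachability grows.
After: nodes reachable from 0: {0,1,2,3,4,5}

Answer: 0 1 2 3 4 5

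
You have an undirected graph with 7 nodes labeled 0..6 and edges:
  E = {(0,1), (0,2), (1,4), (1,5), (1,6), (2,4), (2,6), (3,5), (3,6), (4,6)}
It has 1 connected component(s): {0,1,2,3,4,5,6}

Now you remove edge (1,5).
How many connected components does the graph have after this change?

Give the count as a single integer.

Initial component count: 1
Remove (1,5): not a bridge. Count unchanged: 1.
  After removal, components: {0,1,2,3,4,5,6}
New component count: 1

Answer: 1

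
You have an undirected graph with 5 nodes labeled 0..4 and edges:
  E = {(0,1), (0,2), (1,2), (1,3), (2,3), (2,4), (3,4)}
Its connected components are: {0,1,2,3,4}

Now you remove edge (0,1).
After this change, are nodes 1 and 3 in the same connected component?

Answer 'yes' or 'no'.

Initial components: {0,1,2,3,4}
Removing edge (0,1): not a bridge — component count unchanged at 1.
New components: {0,1,2,3,4}
Are 1 and 3 in the same component? yes

Answer: yes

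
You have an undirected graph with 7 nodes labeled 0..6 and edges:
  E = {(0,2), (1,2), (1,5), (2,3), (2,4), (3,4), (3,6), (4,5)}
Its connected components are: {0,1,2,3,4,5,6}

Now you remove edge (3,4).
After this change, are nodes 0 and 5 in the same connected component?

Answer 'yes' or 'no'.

Answer: yes

Derivation:
Initial components: {0,1,2,3,4,5,6}
Removing edge (3,4): not a bridge — component count unchanged at 1.
New components: {0,1,2,3,4,5,6}
Are 0 and 5 in the same component? yes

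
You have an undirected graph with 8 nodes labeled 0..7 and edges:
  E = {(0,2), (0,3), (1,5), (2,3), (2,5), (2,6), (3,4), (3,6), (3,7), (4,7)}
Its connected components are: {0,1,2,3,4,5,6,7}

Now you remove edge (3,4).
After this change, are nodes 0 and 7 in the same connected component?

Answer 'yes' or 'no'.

Answer: yes

Derivation:
Initial components: {0,1,2,3,4,5,6,7}
Removing edge (3,4): not a bridge — component count unchanged at 1.
New components: {0,1,2,3,4,5,6,7}
Are 0 and 7 in the same component? yes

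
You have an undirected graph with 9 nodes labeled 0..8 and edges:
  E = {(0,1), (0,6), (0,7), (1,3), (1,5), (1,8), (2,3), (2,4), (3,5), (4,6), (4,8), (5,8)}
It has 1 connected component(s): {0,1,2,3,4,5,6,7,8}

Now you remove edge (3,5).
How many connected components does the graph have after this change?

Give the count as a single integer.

Answer: 1

Derivation:
Initial component count: 1
Remove (3,5): not a bridge. Count unchanged: 1.
  After removal, components: {0,1,2,3,4,5,6,7,8}
New component count: 1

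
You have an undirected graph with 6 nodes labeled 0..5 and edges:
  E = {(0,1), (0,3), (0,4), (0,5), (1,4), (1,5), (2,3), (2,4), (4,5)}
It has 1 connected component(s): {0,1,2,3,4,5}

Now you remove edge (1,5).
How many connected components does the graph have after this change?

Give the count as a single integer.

Answer: 1

Derivation:
Initial component count: 1
Remove (1,5): not a bridge. Count unchanged: 1.
  After removal, components: {0,1,2,3,4,5}
New component count: 1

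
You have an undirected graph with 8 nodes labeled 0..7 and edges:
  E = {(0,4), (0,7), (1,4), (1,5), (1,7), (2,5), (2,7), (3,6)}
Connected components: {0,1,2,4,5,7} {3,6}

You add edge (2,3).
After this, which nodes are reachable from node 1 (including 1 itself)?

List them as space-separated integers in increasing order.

Answer: 0 1 2 3 4 5 6 7

Derivation:
Before: nodes reachable from 1: {0,1,2,4,5,7}
Adding (2,3): merges 1's component with another. Reachability grows.
After: nodes reachable from 1: {0,1,2,3,4,5,6,7}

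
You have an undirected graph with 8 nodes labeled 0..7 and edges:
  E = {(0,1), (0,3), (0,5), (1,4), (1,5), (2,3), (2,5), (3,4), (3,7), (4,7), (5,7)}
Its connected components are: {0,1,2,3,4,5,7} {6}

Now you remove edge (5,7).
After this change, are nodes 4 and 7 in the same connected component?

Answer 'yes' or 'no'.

Answer: yes

Derivation:
Initial components: {0,1,2,3,4,5,7} {6}
Removing edge (5,7): not a bridge — component count unchanged at 2.
New components: {0,1,2,3,4,5,7} {6}
Are 4 and 7 in the same component? yes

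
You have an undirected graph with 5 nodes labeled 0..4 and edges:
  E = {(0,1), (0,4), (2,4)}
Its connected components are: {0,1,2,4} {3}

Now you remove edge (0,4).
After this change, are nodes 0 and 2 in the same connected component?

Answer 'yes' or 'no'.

Answer: no

Derivation:
Initial components: {0,1,2,4} {3}
Removing edge (0,4): it was a bridge — component count 2 -> 3.
New components: {0,1} {2,4} {3}
Are 0 and 2 in the same component? no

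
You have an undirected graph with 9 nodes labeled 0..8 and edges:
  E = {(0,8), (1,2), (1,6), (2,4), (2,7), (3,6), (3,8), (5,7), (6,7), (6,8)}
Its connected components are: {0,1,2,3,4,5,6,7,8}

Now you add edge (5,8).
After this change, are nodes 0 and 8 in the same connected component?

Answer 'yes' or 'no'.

Answer: yes

Derivation:
Initial components: {0,1,2,3,4,5,6,7,8}
Adding edge (5,8): both already in same component {0,1,2,3,4,5,6,7,8}. No change.
New components: {0,1,2,3,4,5,6,7,8}
Are 0 and 8 in the same component? yes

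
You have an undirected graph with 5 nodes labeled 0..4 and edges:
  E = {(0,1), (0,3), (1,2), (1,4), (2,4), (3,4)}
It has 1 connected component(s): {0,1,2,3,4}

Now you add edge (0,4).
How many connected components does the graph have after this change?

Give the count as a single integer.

Answer: 1

Derivation:
Initial component count: 1
Add (0,4): endpoints already in same component. Count unchanged: 1.
New component count: 1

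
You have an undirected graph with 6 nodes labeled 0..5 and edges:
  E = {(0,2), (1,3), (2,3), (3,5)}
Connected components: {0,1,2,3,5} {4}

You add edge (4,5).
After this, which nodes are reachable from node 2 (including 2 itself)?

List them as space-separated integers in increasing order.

Answer: 0 1 2 3 4 5

Derivation:
Before: nodes reachable from 2: {0,1,2,3,5}
Adding (4,5): merges 2's component with another. Reachability grows.
After: nodes reachable from 2: {0,1,2,3,4,5}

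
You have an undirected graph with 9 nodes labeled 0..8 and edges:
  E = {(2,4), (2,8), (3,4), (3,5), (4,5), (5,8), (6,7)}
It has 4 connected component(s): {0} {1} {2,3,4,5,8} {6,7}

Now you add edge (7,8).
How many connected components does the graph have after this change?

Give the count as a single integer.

Initial component count: 4
Add (7,8): merges two components. Count decreases: 4 -> 3.
New component count: 3

Answer: 3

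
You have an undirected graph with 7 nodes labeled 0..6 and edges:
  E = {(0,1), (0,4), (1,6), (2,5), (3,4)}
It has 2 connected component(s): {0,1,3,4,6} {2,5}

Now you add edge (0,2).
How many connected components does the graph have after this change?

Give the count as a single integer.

Answer: 1

Derivation:
Initial component count: 2
Add (0,2): merges two components. Count decreases: 2 -> 1.
New component count: 1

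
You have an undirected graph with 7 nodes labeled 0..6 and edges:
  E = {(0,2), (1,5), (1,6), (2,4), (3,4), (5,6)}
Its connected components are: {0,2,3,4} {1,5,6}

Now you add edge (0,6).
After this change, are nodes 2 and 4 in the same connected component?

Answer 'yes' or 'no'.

Answer: yes

Derivation:
Initial components: {0,2,3,4} {1,5,6}
Adding edge (0,6): merges {0,2,3,4} and {1,5,6}.
New components: {0,1,2,3,4,5,6}
Are 2 and 4 in the same component? yes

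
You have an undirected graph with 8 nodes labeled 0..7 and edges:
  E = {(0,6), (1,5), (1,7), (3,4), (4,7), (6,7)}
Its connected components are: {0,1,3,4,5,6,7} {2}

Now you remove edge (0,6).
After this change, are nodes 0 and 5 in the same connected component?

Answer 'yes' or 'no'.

Initial components: {0,1,3,4,5,6,7} {2}
Removing edge (0,6): it was a bridge — component count 2 -> 3.
New components: {0} {1,3,4,5,6,7} {2}
Are 0 and 5 in the same component? no

Answer: no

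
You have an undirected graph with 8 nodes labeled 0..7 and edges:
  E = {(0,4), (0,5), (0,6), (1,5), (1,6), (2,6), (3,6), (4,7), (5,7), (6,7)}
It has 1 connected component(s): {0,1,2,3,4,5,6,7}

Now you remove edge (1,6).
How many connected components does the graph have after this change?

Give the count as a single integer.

Answer: 1

Derivation:
Initial component count: 1
Remove (1,6): not a bridge. Count unchanged: 1.
  After removal, components: {0,1,2,3,4,5,6,7}
New component count: 1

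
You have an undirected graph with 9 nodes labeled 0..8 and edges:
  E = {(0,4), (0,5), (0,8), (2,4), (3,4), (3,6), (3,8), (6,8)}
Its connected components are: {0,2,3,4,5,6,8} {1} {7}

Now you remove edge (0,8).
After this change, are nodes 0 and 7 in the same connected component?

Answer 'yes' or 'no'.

Answer: no

Derivation:
Initial components: {0,2,3,4,5,6,8} {1} {7}
Removing edge (0,8): not a bridge — component count unchanged at 3.
New components: {0,2,3,4,5,6,8} {1} {7}
Are 0 and 7 in the same component? no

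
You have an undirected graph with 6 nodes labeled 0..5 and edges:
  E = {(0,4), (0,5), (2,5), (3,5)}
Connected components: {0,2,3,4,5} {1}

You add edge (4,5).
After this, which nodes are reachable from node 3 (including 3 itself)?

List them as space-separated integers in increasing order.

Answer: 0 2 3 4 5

Derivation:
Before: nodes reachable from 3: {0,2,3,4,5}
Adding (4,5): both endpoints already in same component. Reachability from 3 unchanged.
After: nodes reachable from 3: {0,2,3,4,5}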